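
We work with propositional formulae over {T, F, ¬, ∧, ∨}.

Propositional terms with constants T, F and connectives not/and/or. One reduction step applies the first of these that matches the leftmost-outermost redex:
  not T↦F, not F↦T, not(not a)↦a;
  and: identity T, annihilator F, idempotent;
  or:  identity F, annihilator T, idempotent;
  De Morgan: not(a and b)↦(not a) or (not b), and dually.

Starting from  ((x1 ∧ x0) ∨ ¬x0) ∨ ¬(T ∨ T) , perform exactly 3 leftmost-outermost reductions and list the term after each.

Answer: after 3 steps: ((x1 ∧ x0) ∨ ¬x0) ∨ F

Working:
  start: ((x1 ∧ x0) ∨ ¬x0) ∨ ¬(T ∨ T)
  [1] ((x1 ∧ x0) ∨ ¬x0) ∨ (¬T ∧ ¬T)
  [2] ((x1 ∧ x0) ∨ ¬x0) ∨ ¬T
  [3] ((x1 ∧ x0) ∨ ¬x0) ∨ F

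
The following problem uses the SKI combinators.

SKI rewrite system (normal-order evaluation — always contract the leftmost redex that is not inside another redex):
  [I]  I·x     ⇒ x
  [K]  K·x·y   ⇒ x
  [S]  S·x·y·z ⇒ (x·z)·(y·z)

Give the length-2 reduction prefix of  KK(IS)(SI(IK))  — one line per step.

Answer: after 2 steps: K(SIK)

Reduction:
  start: KK(IS)(SI(IK))
  [1] K(SI(IK))
  [2] K(SIK)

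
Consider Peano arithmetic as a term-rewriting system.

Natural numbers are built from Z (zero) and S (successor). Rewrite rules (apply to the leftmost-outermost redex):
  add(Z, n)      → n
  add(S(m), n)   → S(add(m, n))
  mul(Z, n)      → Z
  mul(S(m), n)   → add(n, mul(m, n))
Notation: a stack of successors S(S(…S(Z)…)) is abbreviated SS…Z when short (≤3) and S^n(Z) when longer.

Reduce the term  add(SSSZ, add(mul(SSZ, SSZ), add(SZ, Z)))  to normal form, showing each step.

Answer: normal form = S^8(Z)  (in 20 steps)

Reduction:
  start: add(SSSZ, add(mul(SSZ, SSZ), add(SZ, Z)))
  [1] S(add(SSZ, add(mul(SSZ, SSZ), add(SZ, Z))))
  [2] S(S(add(SZ, add(mul(SSZ, SSZ), add(SZ, Z)))))
  [3] S(S(S(add(Z, add(mul(SSZ, SSZ), add(SZ, Z))))))
  [4] S(S(S(add(mul(SSZ, SSZ), add(SZ, Z)))))
  [5] S(S(S(add(add(SSZ, mul(SZ, SSZ)), add(SZ, Z)))))
  [6] S(S(S(add(S(add(SZ, mul(SZ, SSZ))), add(SZ, Z)))))
  [7] S(S(S(S(add(add(SZ, mul(SZ, SSZ)), add(SZ, Z))))))
  [8] S(S(S(S(add(S(add(Z, mul(SZ, SSZ))), add(SZ, Z))))))
  [9] S(S(S(S(S(add(add(Z, mul(SZ, SSZ)), add(SZ, Z)))))))
  [10] S(S(S(S(S(add(mul(SZ, SSZ), add(SZ, Z)))))))
  [11] S(S(S(S(S(add(add(SSZ, mul(Z, SSZ)), add(SZ, Z)))))))
  [12] S(S(S(S(S(add(S(add(SZ, mul(Z, SSZ))), add(SZ, Z)))))))
  [13] S(S(S(S(S(S(add(add(SZ, mul(Z, SSZ)), add(SZ, Z))))))))
  [14] S(S(S(S(S(S(add(S(add(Z, mul(Z, SSZ))), add(SZ, Z))))))))
  [15] S(S(S(S(S(S(S(add(add(Z, mul(Z, SSZ)), add(SZ, Z)))))))))
  [16] S(S(S(S(S(S(S(add(mul(Z, SSZ), add(SZ, Z)))))))))
  [17] S(S(S(S(S(S(S(add(Z, add(SZ, Z)))))))))
  [18] S(S(S(S(S(S(S(add(SZ, Z))))))))
  [19] S(S(S(S(S(S(S(S(add(Z, Z)))))))))
  [20] S^8(Z)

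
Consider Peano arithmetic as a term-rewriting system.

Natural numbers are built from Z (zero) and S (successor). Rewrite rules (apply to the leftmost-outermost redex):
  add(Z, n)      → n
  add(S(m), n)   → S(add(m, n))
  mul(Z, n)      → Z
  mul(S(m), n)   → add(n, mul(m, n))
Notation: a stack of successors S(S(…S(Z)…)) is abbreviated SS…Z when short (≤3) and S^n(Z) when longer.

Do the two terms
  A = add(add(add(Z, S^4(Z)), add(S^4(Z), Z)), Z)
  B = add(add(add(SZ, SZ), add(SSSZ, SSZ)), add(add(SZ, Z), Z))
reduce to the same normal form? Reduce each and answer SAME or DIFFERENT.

Answer: SAME — A ⇓ S^8(Z), B ⇓ S^8(Z)

Derivation:
Term A:
  start: add(add(add(Z, S^4(Z)), add(S^4(Z), Z)), Z)
  →1  add(add(S^4(Z), add(S^4(Z), Z)), Z)
  →2  add(S(add(SSSZ, add(S^4(Z), Z))), Z)
  →3  S(add(add(SSSZ, add(S^4(Z), Z)), Z))
  →4  S(add(S(add(SSZ, add(S^4(Z), Z))), Z))
  →5  S(S(add(add(SSZ, add(S^4(Z), Z)), Z)))
  →6  S(S(add(S(add(SZ, add(S^4(Z), Z))), Z)))
  →7  S(S(S(add(add(SZ, add(S^4(Z), Z)), Z))))
  →8  S(S(S(add(S(add(Z, add(S^4(Z), Z))), Z))))
  →9  S(S(S(S(add(add(Z, add(S^4(Z), Z)), Z)))))
  →10  S(S(S(S(add(add(S^4(Z), Z), Z)))))
  →11  S(S(S(S(add(S(add(SSSZ, Z)), Z)))))
  →12  S(S(S(S(S(add(add(SSSZ, Z), Z))))))
  →13  S(S(S(S(S(add(S(add(SSZ, Z)), Z))))))
  →14  S(S(S(S(S(S(add(add(SSZ, Z), Z)))))))
  →15  S(S(S(S(S(S(add(S(add(SZ, Z)), Z)))))))
  →16  S(S(S(S(S(S(S(add(add(SZ, Z), Z))))))))
  →17  S(S(S(S(S(S(S(add(S(add(Z, Z)), Z))))))))
  →18  S(S(S(S(S(S(S(S(add(add(Z, Z), Z)))))))))
  →19  S(S(S(S(S(S(S(S(add(Z, Z)))))))))
  →20  S^8(Z)

Term B:
  start: add(add(add(SZ, SZ), add(SSSZ, SSZ)), add(add(SZ, Z), Z))
  →1  add(add(S(add(Z, SZ)), add(SSSZ, SSZ)), add(add(SZ, Z), Z))
  →2  add(S(add(add(Z, SZ), add(SSSZ, SSZ))), add(add(SZ, Z), Z))
  →3  S(add(add(add(Z, SZ), add(SSSZ, SSZ)), add(add(SZ, Z), Z)))
  →4  S(add(add(SZ, add(SSSZ, SSZ)), add(add(SZ, Z), Z)))
  →5  S(add(S(add(Z, add(SSSZ, SSZ))), add(add(SZ, Z), Z)))
  →6  S(S(add(add(Z, add(SSSZ, SSZ)), add(add(SZ, Z), Z))))
  →7  S(S(add(add(SSSZ, SSZ), add(add(SZ, Z), Z))))
  →8  S(S(add(S(add(SSZ, SSZ)), add(add(SZ, Z), Z))))
  →9  S(S(S(add(add(SSZ, SSZ), add(add(SZ, Z), Z)))))
  →10  S(S(S(add(S(add(SZ, SSZ)), add(add(SZ, Z), Z)))))
  →11  S(S(S(S(add(add(SZ, SSZ), add(add(SZ, Z), Z))))))
  →12  S(S(S(S(add(S(add(Z, SSZ)), add(add(SZ, Z), Z))))))
  →13  S(S(S(S(S(add(add(Z, SSZ), add(add(SZ, Z), Z)))))))
  →14  S(S(S(S(S(add(SSZ, add(add(SZ, Z), Z)))))))
  →15  S(S(S(S(S(S(add(SZ, add(add(SZ, Z), Z))))))))
  →16  S(S(S(S(S(S(S(add(Z, add(add(SZ, Z), Z)))))))))
  →17  S(S(S(S(S(S(S(add(add(SZ, Z), Z))))))))
  →18  S(S(S(S(S(S(S(add(S(add(Z, Z)), Z))))))))
  →19  S(S(S(S(S(S(S(S(add(add(Z, Z), Z)))))))))
  →20  S(S(S(S(S(S(S(S(add(Z, Z)))))))))
  →21  S^8(Z)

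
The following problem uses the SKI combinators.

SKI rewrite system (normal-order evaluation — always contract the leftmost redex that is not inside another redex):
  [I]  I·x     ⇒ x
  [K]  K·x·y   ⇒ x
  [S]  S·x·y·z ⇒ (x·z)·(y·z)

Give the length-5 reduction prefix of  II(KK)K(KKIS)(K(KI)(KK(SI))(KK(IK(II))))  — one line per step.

  start: II(KK)K(KKIS)(K(KI)(KK(SI))(KK(IK(II))))
  [1] I(KK)K(KKIS)(K(KI)(KK(SI))(KK(IK(II))))
  [2] KKK(KKIS)(K(KI)(KK(SI))(KK(IK(II))))
  [3] K(KKIS)(K(KI)(KK(SI))(KK(IK(II))))
  [4] KKIS
  [5] KS

Answer: after 5 steps: KS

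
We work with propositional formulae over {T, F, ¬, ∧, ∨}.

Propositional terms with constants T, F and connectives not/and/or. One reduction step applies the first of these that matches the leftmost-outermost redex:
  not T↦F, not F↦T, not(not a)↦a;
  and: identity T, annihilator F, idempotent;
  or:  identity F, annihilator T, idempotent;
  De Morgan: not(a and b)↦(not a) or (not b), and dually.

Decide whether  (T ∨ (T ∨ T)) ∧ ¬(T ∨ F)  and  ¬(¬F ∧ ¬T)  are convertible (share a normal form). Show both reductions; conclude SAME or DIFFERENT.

Answer: DIFFERENT — A ⇓ F, B ⇓ T

Derivation:
Term A:
  start: (T ∨ (T ∨ T)) ∧ ¬(T ∨ F)
  [1] T ∧ ¬(T ∨ F)
  [2] ¬(T ∨ F)
  [3] ¬T ∧ ¬F
  [4] F ∧ ¬F
  [5] F

Term B:
  start: ¬(¬F ∧ ¬T)
  [1] ¬¬F ∨ ¬¬T
  [2] F ∨ ¬¬T
  [3] ¬¬T
  [4] T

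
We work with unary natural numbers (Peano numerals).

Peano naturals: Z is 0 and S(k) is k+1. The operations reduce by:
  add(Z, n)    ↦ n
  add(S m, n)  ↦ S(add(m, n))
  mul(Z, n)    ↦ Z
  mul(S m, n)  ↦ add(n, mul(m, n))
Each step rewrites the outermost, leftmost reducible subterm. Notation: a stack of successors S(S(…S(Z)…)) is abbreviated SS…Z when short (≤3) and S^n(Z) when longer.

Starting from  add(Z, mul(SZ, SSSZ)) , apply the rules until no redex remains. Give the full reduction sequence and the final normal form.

Answer: normal form = SSSZ  (in 7 steps)

Working:
  start: add(Z, mul(SZ, SSSZ))
  [1] mul(SZ, SSSZ)
  [2] add(SSSZ, mul(Z, SSSZ))
  [3] S(add(SSZ, mul(Z, SSSZ)))
  [4] S(S(add(SZ, mul(Z, SSSZ))))
  [5] S(S(S(add(Z, mul(Z, SSSZ)))))
  [6] S(S(S(mul(Z, SSSZ))))
  [7] SSSZ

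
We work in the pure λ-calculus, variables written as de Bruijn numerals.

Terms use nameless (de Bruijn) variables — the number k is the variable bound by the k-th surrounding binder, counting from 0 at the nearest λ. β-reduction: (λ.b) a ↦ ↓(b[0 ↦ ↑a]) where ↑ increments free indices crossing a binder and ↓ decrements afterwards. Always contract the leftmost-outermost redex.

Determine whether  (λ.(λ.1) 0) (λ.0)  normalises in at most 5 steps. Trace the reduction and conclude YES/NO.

Answer: YES — reaches normal form λ.0 in 2 ≤ 5 steps

Working:
  start: (λ.(λ.1) 0) (λ.0)
  [1] (λ.λ.0) (λ.0)
  [2] λ.0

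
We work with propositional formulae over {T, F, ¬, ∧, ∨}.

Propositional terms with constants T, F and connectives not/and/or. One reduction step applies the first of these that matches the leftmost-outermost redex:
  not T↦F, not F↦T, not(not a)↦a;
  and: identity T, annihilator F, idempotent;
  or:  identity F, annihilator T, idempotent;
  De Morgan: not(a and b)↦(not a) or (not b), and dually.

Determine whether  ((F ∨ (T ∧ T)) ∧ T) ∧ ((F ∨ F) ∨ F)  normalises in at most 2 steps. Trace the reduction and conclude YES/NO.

Answer: NO — after 2 steps the term is (T ∧ T) ∧ ((F ∨ F) ∨ F), not yet normal

Working:
  start: ((F ∨ (T ∧ T)) ∧ T) ∧ ((F ∨ F) ∨ F)
  step 1: (F ∨ (T ∧ T)) ∧ ((F ∨ F) ∨ F)
  step 2: (T ∧ T) ∧ ((F ∨ F) ∨ F)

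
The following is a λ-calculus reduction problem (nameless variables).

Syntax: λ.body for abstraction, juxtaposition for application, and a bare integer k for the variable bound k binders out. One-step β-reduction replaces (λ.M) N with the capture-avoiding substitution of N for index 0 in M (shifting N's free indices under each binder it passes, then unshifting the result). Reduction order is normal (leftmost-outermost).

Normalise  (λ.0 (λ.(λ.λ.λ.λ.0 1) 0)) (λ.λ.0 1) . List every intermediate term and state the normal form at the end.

  start: (λ.0 (λ.(λ.λ.λ.λ.0 1) 0)) (λ.λ.0 1)
  →1  (λ.λ.0 1) (λ.(λ.λ.λ.λ.0 1) 0)
  →2  λ.0 (λ.(λ.λ.λ.λ.0 1) 0)
  →3  λ.0 (λ.λ.λ.λ.0 1)

Answer: normal form = λ.0 (λ.λ.λ.λ.0 1)  (in 3 steps)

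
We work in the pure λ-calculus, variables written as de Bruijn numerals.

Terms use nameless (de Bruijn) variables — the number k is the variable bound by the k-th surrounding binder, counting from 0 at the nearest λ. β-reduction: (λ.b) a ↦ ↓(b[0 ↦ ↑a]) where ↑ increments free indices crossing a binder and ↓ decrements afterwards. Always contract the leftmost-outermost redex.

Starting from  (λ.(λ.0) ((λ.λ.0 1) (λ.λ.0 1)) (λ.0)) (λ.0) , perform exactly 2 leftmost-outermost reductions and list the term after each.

  start: (λ.(λ.0) ((λ.λ.0 1) (λ.λ.0 1)) (λ.0)) (λ.0)
  →1  (λ.0) ((λ.λ.0 1) (λ.λ.0 1)) (λ.0)
  →2  (λ.λ.0 1) (λ.λ.0 1) (λ.0)

Answer: after 2 steps: (λ.λ.0 1) (λ.λ.0 1) (λ.0)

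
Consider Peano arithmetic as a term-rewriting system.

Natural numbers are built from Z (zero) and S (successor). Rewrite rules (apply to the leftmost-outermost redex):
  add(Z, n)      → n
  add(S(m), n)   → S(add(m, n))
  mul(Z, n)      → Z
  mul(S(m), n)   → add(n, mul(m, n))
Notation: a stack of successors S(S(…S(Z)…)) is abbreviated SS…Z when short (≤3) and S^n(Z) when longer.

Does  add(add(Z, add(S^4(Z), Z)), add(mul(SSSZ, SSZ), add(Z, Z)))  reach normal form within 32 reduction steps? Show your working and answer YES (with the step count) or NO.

  start: add(add(Z, add(S^4(Z), Z)), add(mul(SSSZ, SSZ), add(Z, Z)))
  →1  add(add(S^4(Z), Z), add(mul(SSSZ, SSZ), add(Z, Z)))
  →2  add(S(add(SSSZ, Z)), add(mul(SSSZ, SSZ), add(Z, Z)))
  →3  S(add(add(SSSZ, Z), add(mul(SSSZ, SSZ), add(Z, Z))))
  →4  S(add(S(add(SSZ, Z)), add(mul(SSSZ, SSZ), add(Z, Z))))
  →5  S(S(add(add(SSZ, Z), add(mul(SSSZ, SSZ), add(Z, Z)))))
  →6  S(S(add(S(add(SZ, Z)), add(mul(SSSZ, SSZ), add(Z, Z)))))
  →7  S(S(S(add(add(SZ, Z), add(mul(SSSZ, SSZ), add(Z, Z))))))
  →8  S(S(S(add(S(add(Z, Z)), add(mul(SSSZ, SSZ), add(Z, Z))))))
  →9  S(S(S(S(add(add(Z, Z), add(mul(SSSZ, SSZ), add(Z, Z)))))))
  →10  S(S(S(S(add(Z, add(mul(SSSZ, SSZ), add(Z, Z)))))))
  →11  S(S(S(S(add(mul(SSSZ, SSZ), add(Z, Z))))))
  →12  S(S(S(S(add(add(SSZ, mul(SSZ, SSZ)), add(Z, Z))))))
  →13  S(S(S(S(add(S(add(SZ, mul(SSZ, SSZ))), add(Z, Z))))))
  →14  S(S(S(S(S(add(add(SZ, mul(SSZ, SSZ)), add(Z, Z)))))))
  →15  S(S(S(S(S(add(S(add(Z, mul(SSZ, SSZ))), add(Z, Z)))))))
  →16  S(S(S(S(S(S(add(add(Z, mul(SSZ, SSZ)), add(Z, Z))))))))
  →17  S(S(S(S(S(S(add(mul(SSZ, SSZ), add(Z, Z))))))))
  →18  S(S(S(S(S(S(add(add(SSZ, mul(SZ, SSZ)), add(Z, Z))))))))
  →19  S(S(S(S(S(S(add(S(add(SZ, mul(SZ, SSZ))), add(Z, Z))))))))
  →20  S(S(S(S(S(S(S(add(add(SZ, mul(SZ, SSZ)), add(Z, Z)))))))))
  →21  S(S(S(S(S(S(S(add(S(add(Z, mul(SZ, SSZ))), add(Z, Z)))))))))
  →22  S(S(S(S(S(S(S(S(add(add(Z, mul(SZ, SSZ)), add(Z, Z))))))))))
  →23  S(S(S(S(S(S(S(S(add(mul(SZ, SSZ), add(Z, Z))))))))))
  →24  S(S(S(S(S(S(S(S(add(add(SSZ, mul(Z, SSZ)), add(Z, Z))))))))))
  →25  S(S(S(S(S(S(S(S(add(S(add(SZ, mul(Z, SSZ))), add(Z, Z))))))))))
  →26  S(S(S(S(S(S(S(S(S(add(add(SZ, mul(Z, SSZ)), add(Z, Z)))))))))))
  →27  S(S(S(S(S(S(S(S(S(add(S(add(Z, mul(Z, SSZ))), add(Z, Z)))))))))))
  →28  S(S(S(S(S(S(S(S(S(S(add(add(Z, mul(Z, SSZ)), add(Z, Z))))))))))))
  →29  S(S(S(S(S(S(S(S(S(S(add(mul(Z, SSZ), add(Z, Z))))))))))))
  →30  S(S(S(S(S(S(S(S(S(S(add(Z, add(Z, Z))))))))))))
  →31  S(S(S(S(S(S(S(S(S(S(add(Z, Z)))))))))))
  →32  S^10(Z)

Answer: YES — reaches normal form S^10(Z) in 32 ≤ 32 steps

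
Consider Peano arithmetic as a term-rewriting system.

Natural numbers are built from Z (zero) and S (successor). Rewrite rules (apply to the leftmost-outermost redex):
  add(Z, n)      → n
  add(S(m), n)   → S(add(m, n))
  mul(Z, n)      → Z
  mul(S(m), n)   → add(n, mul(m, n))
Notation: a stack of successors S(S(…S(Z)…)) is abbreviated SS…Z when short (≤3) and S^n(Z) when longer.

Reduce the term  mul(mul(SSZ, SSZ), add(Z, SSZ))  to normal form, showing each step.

  start: mul(mul(SSZ, SSZ), add(Z, SSZ))
  →1  mul(add(SSZ, mul(SZ, SSZ)), add(Z, SSZ))
  →2  mul(S(add(SZ, mul(SZ, SSZ))), add(Z, SSZ))
  →3  add(add(Z, SSZ), mul(add(SZ, mul(SZ, SSZ)), add(Z, SSZ)))
  →4  add(SSZ, mul(add(SZ, mul(SZ, SSZ)), add(Z, SSZ)))
  →5  S(add(SZ, mul(add(SZ, mul(SZ, SSZ)), add(Z, SSZ))))
  →6  S(S(add(Z, mul(add(SZ, mul(SZ, SSZ)), add(Z, SSZ)))))
  →7  S(S(mul(add(SZ, mul(SZ, SSZ)), add(Z, SSZ))))
  →8  S(S(mul(S(add(Z, mul(SZ, SSZ))), add(Z, SSZ))))
  →9  S(S(add(add(Z, SSZ), mul(add(Z, mul(SZ, SSZ)), add(Z, SSZ)))))
  →10  S(S(add(SSZ, mul(add(Z, mul(SZ, SSZ)), add(Z, SSZ)))))
  →11  S(S(S(add(SZ, mul(add(Z, mul(SZ, SSZ)), add(Z, SSZ))))))
  →12  S(S(S(S(add(Z, mul(add(Z, mul(SZ, SSZ)), add(Z, SSZ)))))))
  →13  S(S(S(S(mul(add(Z, mul(SZ, SSZ)), add(Z, SSZ))))))
  →14  S(S(S(S(mul(mul(SZ, SSZ), add(Z, SSZ))))))
  →15  S(S(S(S(mul(add(SSZ, mul(Z, SSZ)), add(Z, SSZ))))))
  →16  S(S(S(S(mul(S(add(SZ, mul(Z, SSZ))), add(Z, SSZ))))))
  →17  S(S(S(S(add(add(Z, SSZ), mul(add(SZ, mul(Z, SSZ)), add(Z, SSZ)))))))
  →18  S(S(S(S(add(SSZ, mul(add(SZ, mul(Z, SSZ)), add(Z, SSZ)))))))
  →19  S(S(S(S(S(add(SZ, mul(add(SZ, mul(Z, SSZ)), add(Z, SSZ))))))))
  →20  S(S(S(S(S(S(add(Z, mul(add(SZ, mul(Z, SSZ)), add(Z, SSZ)))))))))
  →21  S(S(S(S(S(S(mul(add(SZ, mul(Z, SSZ)), add(Z, SSZ))))))))
  →22  S(S(S(S(S(S(mul(S(add(Z, mul(Z, SSZ))), add(Z, SSZ))))))))
  →23  S(S(S(S(S(S(add(add(Z, SSZ), mul(add(Z, mul(Z, SSZ)), add(Z, SSZ)))))))))
  →24  S(S(S(S(S(S(add(SSZ, mul(add(Z, mul(Z, SSZ)), add(Z, SSZ)))))))))
  →25  S(S(S(S(S(S(S(add(SZ, mul(add(Z, mul(Z, SSZ)), add(Z, SSZ))))))))))
  →26  S(S(S(S(S(S(S(S(add(Z, mul(add(Z, mul(Z, SSZ)), add(Z, SSZ)))))))))))
  →27  S(S(S(S(S(S(S(S(mul(add(Z, mul(Z, SSZ)), add(Z, SSZ))))))))))
  →28  S(S(S(S(S(S(S(S(mul(mul(Z, SSZ), add(Z, SSZ))))))))))
  →29  S(S(S(S(S(S(S(S(mul(Z, add(Z, SSZ))))))))))
  →30  S^8(Z)

Answer: normal form = S^8(Z)  (in 30 steps)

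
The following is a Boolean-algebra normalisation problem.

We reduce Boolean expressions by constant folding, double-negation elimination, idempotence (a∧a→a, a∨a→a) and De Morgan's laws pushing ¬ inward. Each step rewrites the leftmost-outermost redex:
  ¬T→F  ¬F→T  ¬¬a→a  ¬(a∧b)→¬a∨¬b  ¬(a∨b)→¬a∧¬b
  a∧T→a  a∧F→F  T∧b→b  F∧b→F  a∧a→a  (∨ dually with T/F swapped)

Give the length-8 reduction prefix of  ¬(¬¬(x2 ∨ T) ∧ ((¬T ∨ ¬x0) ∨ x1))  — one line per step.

  start: ¬(¬¬(x2 ∨ T) ∧ ((¬T ∨ ¬x0) ∨ x1))
  [1] ¬¬¬(x2 ∨ T) ∨ ¬((¬T ∨ ¬x0) ∨ x1)
  [2] ¬(x2 ∨ T) ∨ ¬((¬T ∨ ¬x0) ∨ x1)
  [3] (¬x2 ∧ ¬T) ∨ ¬((¬T ∨ ¬x0) ∨ x1)
  [4] (¬x2 ∧ F) ∨ ¬((¬T ∨ ¬x0) ∨ x1)
  [5] F ∨ ¬((¬T ∨ ¬x0) ∨ x1)
  [6] ¬((¬T ∨ ¬x0) ∨ x1)
  [7] ¬(¬T ∨ ¬x0) ∧ ¬x1
  [8] (¬¬T ∧ ¬¬x0) ∧ ¬x1

Answer: after 8 steps: (¬¬T ∧ ¬¬x0) ∧ ¬x1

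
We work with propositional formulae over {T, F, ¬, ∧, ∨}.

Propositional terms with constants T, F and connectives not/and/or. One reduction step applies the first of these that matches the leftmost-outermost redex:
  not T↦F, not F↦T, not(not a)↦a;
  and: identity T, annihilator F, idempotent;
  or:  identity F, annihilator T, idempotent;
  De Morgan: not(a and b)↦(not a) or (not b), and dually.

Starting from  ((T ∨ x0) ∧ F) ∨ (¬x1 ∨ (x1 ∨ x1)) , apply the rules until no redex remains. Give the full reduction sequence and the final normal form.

  start: ((T ∨ x0) ∧ F) ∨ (¬x1 ∨ (x1 ∨ x1))
  [1] F ∨ (¬x1 ∨ (x1 ∨ x1))
  [2] ¬x1 ∨ (x1 ∨ x1)
  [3] ¬x1 ∨ x1

Answer: normal form = ¬x1 ∨ x1  (in 3 steps)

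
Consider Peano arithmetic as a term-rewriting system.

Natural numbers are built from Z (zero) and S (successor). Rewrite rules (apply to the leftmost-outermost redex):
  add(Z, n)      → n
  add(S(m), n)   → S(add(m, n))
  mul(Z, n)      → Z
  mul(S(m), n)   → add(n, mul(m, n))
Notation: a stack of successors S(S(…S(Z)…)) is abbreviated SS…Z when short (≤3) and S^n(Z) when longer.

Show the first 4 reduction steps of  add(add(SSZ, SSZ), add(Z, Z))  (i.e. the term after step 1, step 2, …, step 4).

Answer: after 4 steps: S(S(add(add(Z, SSZ), add(Z, Z))))

Working:
  start: add(add(SSZ, SSZ), add(Z, Z))
  [1] add(S(add(SZ, SSZ)), add(Z, Z))
  [2] S(add(add(SZ, SSZ), add(Z, Z)))
  [3] S(add(S(add(Z, SSZ)), add(Z, Z)))
  [4] S(S(add(add(Z, SSZ), add(Z, Z))))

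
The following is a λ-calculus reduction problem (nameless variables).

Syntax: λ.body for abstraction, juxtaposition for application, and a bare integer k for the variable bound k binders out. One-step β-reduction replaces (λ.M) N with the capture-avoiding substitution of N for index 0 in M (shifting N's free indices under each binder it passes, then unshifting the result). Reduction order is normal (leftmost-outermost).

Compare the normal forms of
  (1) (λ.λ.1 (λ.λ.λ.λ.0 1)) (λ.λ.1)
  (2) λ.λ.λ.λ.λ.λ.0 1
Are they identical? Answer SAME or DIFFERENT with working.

Answer: SAME — A ⇓ λ.λ.λ.λ.λ.λ.0 1, B ⇓ λ.λ.λ.λ.λ.λ.0 1

Working:
Term A:
  start: (λ.λ.1 (λ.λ.λ.λ.0 1)) (λ.λ.1)
  step 1: λ.(λ.λ.1) (λ.λ.λ.λ.0 1)
  step 2: λ.λ.λ.λ.λ.λ.0 1

Term B:
  start: λ.λ.λ.λ.λ.λ.0 1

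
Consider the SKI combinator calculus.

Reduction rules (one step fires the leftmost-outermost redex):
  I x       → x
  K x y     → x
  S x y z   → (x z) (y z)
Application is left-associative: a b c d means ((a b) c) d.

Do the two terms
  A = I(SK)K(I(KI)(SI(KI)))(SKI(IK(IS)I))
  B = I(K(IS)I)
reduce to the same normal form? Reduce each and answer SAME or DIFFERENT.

Term A:
  start: I(SK)K(I(KI)(SI(KI)))(SKI(IK(IS)I))
  step 1: SKK(I(KI)(SI(KI)))(SKI(IK(IS)I))
  step 2: K(I(KI)(SI(KI)))(K(I(KI)(SI(KI))))(SKI(IK(IS)I))
  step 3: I(KI)(SI(KI))(SKI(IK(IS)I))
  step 4: KI(SI(KI))(SKI(IK(IS)I))
  step 5: I(SKI(IK(IS)I))
  step 6: SKI(IK(IS)I)
  step 7: K(IK(IS)I)(I(IK(IS)I))
  step 8: IK(IS)I
  step 9: K(IS)I
  step 10: IS
  step 11: S

Term B:
  start: I(K(IS)I)
  step 1: K(IS)I
  step 2: IS
  step 3: S

Answer: SAME — A ⇓ S, B ⇓ S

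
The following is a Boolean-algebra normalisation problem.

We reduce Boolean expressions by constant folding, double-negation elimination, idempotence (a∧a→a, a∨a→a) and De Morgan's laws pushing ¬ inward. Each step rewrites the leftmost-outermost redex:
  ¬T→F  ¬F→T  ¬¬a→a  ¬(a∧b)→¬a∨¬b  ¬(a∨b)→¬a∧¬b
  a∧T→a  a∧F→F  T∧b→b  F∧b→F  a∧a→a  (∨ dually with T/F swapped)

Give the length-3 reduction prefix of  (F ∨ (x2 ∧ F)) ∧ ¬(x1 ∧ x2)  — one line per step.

  start: (F ∨ (x2 ∧ F)) ∧ ¬(x1 ∧ x2)
  →1  (x2 ∧ F) ∧ ¬(x1 ∧ x2)
  →2  F ∧ ¬(x1 ∧ x2)
  →3  F

Answer: after 3 steps: F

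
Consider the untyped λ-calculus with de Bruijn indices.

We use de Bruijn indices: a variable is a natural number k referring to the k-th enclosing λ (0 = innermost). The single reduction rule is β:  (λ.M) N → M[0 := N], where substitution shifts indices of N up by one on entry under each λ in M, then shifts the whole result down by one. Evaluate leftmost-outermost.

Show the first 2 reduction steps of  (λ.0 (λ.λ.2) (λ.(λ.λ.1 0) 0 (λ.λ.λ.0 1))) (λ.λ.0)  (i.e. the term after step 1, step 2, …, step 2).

Answer: after 2 steps: (λ.0) (λ.(λ.λ.1 0) 0 (λ.λ.λ.0 1))

Working:
  start: (λ.0 (λ.λ.2) (λ.(λ.λ.1 0) 0 (λ.λ.λ.0 1))) (λ.λ.0)
  [1] (λ.λ.0) (λ.λ.λ.λ.0) (λ.(λ.λ.1 0) 0 (λ.λ.λ.0 1))
  [2] (λ.0) (λ.(λ.λ.1 0) 0 (λ.λ.λ.0 1))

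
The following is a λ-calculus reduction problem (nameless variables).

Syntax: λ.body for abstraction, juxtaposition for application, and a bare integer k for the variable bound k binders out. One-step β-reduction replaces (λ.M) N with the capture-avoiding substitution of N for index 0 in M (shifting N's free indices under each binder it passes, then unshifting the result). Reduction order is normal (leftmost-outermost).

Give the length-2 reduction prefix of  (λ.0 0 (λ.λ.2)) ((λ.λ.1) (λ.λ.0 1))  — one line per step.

  start: (λ.0 0 (λ.λ.2)) ((λ.λ.1) (λ.λ.0 1))
  →1  (λ.λ.1) (λ.λ.0 1) ((λ.λ.1) (λ.λ.0 1)) (λ.λ.(λ.λ.1) (λ.λ.0 1))
  →2  (λ.λ.λ.0 1) ((λ.λ.1) (λ.λ.0 1)) (λ.λ.(λ.λ.1) (λ.λ.0 1))

Answer: after 2 steps: (λ.λ.λ.0 1) ((λ.λ.1) (λ.λ.0 1)) (λ.λ.(λ.λ.1) (λ.λ.0 1))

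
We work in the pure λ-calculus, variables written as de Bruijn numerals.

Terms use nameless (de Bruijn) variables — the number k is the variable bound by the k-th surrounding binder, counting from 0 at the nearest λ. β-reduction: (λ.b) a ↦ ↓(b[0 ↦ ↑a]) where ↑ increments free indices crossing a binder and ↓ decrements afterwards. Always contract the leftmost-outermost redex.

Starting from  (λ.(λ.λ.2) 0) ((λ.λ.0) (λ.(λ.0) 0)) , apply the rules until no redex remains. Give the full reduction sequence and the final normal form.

Answer: normal form = λ.λ.0  (in 3 steps)

Reduction:
  start: (λ.(λ.λ.2) 0) ((λ.λ.0) (λ.(λ.0) 0))
  [1] (λ.λ.(λ.λ.0) (λ.(λ.0) 0)) ((λ.λ.0) (λ.(λ.0) 0))
  [2] λ.(λ.λ.0) (λ.(λ.0) 0)
  [3] λ.λ.0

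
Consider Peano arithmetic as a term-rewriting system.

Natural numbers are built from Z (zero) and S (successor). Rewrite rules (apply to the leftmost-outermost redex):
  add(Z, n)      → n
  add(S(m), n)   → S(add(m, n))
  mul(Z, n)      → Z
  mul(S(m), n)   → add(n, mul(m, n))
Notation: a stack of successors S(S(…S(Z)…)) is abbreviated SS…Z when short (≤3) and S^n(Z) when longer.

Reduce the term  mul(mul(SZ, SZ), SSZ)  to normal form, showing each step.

  start: mul(mul(SZ, SZ), SSZ)
  step 1: mul(add(SZ, mul(Z, SZ)), SSZ)
  step 2: mul(S(add(Z, mul(Z, SZ))), SSZ)
  step 3: add(SSZ, mul(add(Z, mul(Z, SZ)), SSZ))
  step 4: S(add(SZ, mul(add(Z, mul(Z, SZ)), SSZ)))
  step 5: S(S(add(Z, mul(add(Z, mul(Z, SZ)), SSZ))))
  step 6: S(S(mul(add(Z, mul(Z, SZ)), SSZ)))
  step 7: S(S(mul(mul(Z, SZ), SSZ)))
  step 8: S(S(mul(Z, SSZ)))
  step 9: SSZ

Answer: normal form = SSZ  (in 9 steps)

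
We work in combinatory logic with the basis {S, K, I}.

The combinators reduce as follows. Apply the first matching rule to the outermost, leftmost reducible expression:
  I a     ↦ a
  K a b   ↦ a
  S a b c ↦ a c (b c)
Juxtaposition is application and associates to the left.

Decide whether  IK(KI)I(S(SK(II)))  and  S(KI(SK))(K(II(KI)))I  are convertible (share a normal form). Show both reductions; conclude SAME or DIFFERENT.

Term A:
  start: IK(KI)I(S(SK(II)))
  step 1: K(KI)I(S(SK(II)))
  step 2: KI(S(SK(II)))
  step 3: I

Term B:
  start: S(KI(SK))(K(II(KI)))I
  step 1: KI(SK)I(K(II(KI))I)
  step 2: II(K(II(KI))I)
  step 3: I(K(II(KI))I)
  step 4: K(II(KI))I
  step 5: II(KI)
  step 6: I(KI)
  step 7: KI

Answer: DIFFERENT — A ⇓ I, B ⇓ KI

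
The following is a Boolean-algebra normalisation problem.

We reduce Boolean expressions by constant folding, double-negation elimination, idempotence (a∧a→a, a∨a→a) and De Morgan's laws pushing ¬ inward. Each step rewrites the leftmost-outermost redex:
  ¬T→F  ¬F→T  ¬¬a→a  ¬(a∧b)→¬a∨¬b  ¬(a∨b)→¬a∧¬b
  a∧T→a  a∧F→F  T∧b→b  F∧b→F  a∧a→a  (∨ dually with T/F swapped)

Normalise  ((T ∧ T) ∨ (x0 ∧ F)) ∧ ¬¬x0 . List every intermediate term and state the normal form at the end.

  start: ((T ∧ T) ∨ (x0 ∧ F)) ∧ ¬¬x0
  [1] (T ∨ (x0 ∧ F)) ∧ ¬¬x0
  [2] T ∧ ¬¬x0
  [3] ¬¬x0
  [4] x0

Answer: normal form = x0  (in 4 steps)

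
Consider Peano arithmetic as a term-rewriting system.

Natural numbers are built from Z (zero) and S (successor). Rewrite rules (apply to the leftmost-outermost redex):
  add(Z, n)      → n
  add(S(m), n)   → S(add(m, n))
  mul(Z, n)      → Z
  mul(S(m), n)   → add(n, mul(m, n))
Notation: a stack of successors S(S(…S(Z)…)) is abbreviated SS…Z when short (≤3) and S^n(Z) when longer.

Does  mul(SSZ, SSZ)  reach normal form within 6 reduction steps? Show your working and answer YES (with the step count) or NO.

Answer: NO — after 6 steps the term is S(S(S(add(SZ, mul(Z, SSZ))))), not yet normal

Working:
  start: mul(SSZ, SSZ)
  [1] add(SSZ, mul(SZ, SSZ))
  [2] S(add(SZ, mul(SZ, SSZ)))
  [3] S(S(add(Z, mul(SZ, SSZ))))
  [4] S(S(mul(SZ, SSZ)))
  [5] S(S(add(SSZ, mul(Z, SSZ))))
  [6] S(S(S(add(SZ, mul(Z, SSZ)))))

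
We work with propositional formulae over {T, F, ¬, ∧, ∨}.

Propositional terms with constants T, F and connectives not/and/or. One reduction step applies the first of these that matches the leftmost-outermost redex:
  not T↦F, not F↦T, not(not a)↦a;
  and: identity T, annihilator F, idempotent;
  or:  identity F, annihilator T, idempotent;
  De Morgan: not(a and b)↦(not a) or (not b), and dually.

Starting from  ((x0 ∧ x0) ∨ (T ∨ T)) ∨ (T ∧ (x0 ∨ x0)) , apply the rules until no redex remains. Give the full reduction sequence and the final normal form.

  start: ((x0 ∧ x0) ∨ (T ∨ T)) ∨ (T ∧ (x0 ∨ x0))
  →1  (x0 ∨ (T ∨ T)) ∨ (T ∧ (x0 ∨ x0))
  →2  (x0 ∨ T) ∨ (T ∧ (x0 ∨ x0))
  →3  T ∨ (T ∧ (x0 ∨ x0))
  →4  T

Answer: normal form = T  (in 4 steps)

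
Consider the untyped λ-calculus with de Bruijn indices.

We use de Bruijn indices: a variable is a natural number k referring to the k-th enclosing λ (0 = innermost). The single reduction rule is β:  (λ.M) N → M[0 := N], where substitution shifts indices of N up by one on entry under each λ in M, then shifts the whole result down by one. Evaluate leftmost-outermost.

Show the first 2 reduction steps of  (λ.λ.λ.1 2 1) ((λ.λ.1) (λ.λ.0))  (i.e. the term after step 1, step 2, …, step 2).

Answer: after 2 steps: λ.λ.1 (λ.λ.λ.0) 1

Reduction:
  start: (λ.λ.λ.1 2 1) ((λ.λ.1) (λ.λ.0))
  →1  λ.λ.1 ((λ.λ.1) (λ.λ.0)) 1
  →2  λ.λ.1 (λ.λ.λ.0) 1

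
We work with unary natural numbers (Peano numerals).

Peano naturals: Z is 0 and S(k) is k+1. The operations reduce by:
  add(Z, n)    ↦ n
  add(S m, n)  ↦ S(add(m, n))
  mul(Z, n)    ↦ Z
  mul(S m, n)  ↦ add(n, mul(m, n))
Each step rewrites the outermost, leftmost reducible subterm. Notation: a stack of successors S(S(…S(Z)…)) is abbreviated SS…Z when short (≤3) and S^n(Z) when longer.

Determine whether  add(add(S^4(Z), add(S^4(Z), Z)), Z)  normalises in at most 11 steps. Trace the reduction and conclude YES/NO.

Answer: NO — after 11 steps the term is S(S(S(S(S(add(add(SSSZ, Z), Z)))))), not yet normal

Working:
  start: add(add(S^4(Z), add(S^4(Z), Z)), Z)
  [1] add(S(add(SSSZ, add(S^4(Z), Z))), Z)
  [2] S(add(add(SSSZ, add(S^4(Z), Z)), Z))
  [3] S(add(S(add(SSZ, add(S^4(Z), Z))), Z))
  [4] S(S(add(add(SSZ, add(S^4(Z), Z)), Z)))
  [5] S(S(add(S(add(SZ, add(S^4(Z), Z))), Z)))
  [6] S(S(S(add(add(SZ, add(S^4(Z), Z)), Z))))
  [7] S(S(S(add(S(add(Z, add(S^4(Z), Z))), Z))))
  [8] S(S(S(S(add(add(Z, add(S^4(Z), Z)), Z)))))
  [9] S(S(S(S(add(add(S^4(Z), Z), Z)))))
  [10] S(S(S(S(add(S(add(SSSZ, Z)), Z)))))
  [11] S(S(S(S(S(add(add(SSSZ, Z), Z))))))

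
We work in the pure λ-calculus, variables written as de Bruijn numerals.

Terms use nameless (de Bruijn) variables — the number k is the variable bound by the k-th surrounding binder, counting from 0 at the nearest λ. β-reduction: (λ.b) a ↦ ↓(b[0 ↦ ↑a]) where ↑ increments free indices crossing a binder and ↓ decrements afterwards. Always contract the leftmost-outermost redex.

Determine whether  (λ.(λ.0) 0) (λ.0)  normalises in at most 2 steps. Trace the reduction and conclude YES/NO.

Answer: YES — reaches normal form λ.0 in 2 ≤ 2 steps

Derivation:
  start: (λ.(λ.0) 0) (λ.0)
  →1  (λ.0) (λ.0)
  →2  λ.0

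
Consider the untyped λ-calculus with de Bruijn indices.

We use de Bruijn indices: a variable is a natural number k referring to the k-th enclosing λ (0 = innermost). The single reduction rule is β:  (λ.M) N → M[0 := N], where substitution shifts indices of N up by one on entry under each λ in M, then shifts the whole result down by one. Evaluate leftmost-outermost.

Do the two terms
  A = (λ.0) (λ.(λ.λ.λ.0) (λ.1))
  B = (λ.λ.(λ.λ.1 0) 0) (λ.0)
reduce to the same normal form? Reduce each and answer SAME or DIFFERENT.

Term A:
  start: (λ.0) (λ.(λ.λ.λ.0) (λ.1))
  [1] λ.(λ.λ.λ.0) (λ.1)
  [2] λ.λ.λ.0

Term B:
  start: (λ.λ.(λ.λ.1 0) 0) (λ.0)
  [1] λ.(λ.λ.1 0) 0
  [2] λ.λ.1 0

Answer: DIFFERENT — A ⇓ λ.λ.λ.0, B ⇓ λ.λ.1 0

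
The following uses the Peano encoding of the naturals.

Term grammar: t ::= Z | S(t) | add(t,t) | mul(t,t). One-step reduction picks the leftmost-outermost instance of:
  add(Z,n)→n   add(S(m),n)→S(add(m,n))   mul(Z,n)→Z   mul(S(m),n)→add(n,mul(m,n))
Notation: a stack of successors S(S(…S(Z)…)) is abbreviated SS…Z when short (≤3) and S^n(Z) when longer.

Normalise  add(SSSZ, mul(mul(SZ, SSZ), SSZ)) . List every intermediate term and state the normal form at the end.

  start: add(SSSZ, mul(mul(SZ, SSZ), SSZ))
  step 1: S(add(SSZ, mul(mul(SZ, SSZ), SSZ)))
  step 2: S(S(add(SZ, mul(mul(SZ, SSZ), SSZ))))
  step 3: S(S(S(add(Z, mul(mul(SZ, SSZ), SSZ)))))
  step 4: S(S(S(mul(mul(SZ, SSZ), SSZ))))
  step 5: S(S(S(mul(add(SSZ, mul(Z, SSZ)), SSZ))))
  step 6: S(S(S(mul(S(add(SZ, mul(Z, SSZ))), SSZ))))
  step 7: S(S(S(add(SSZ, mul(add(SZ, mul(Z, SSZ)), SSZ)))))
  step 8: S(S(S(S(add(SZ, mul(add(SZ, mul(Z, SSZ)), SSZ))))))
  step 9: S(S(S(S(S(add(Z, mul(add(SZ, mul(Z, SSZ)), SSZ)))))))
  step 10: S(S(S(S(S(mul(add(SZ, mul(Z, SSZ)), SSZ))))))
  step 11: S(S(S(S(S(mul(S(add(Z, mul(Z, SSZ))), SSZ))))))
  step 12: S(S(S(S(S(add(SSZ, mul(add(Z, mul(Z, SSZ)), SSZ)))))))
  step 13: S(S(S(S(S(S(add(SZ, mul(add(Z, mul(Z, SSZ)), SSZ))))))))
  step 14: S(S(S(S(S(S(S(add(Z, mul(add(Z, mul(Z, SSZ)), SSZ)))))))))
  step 15: S(S(S(S(S(S(S(mul(add(Z, mul(Z, SSZ)), SSZ))))))))
  step 16: S(S(S(S(S(S(S(mul(mul(Z, SSZ), SSZ))))))))
  step 17: S(S(S(S(S(S(S(mul(Z, SSZ))))))))
  step 18: S^7(Z)

Answer: normal form = S^7(Z)  (in 18 steps)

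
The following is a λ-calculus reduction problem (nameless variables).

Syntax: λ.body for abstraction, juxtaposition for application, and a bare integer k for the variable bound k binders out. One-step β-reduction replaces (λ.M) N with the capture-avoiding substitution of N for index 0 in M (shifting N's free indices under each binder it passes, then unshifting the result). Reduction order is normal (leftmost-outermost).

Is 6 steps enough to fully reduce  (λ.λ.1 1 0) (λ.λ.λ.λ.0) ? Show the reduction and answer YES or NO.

Answer: YES — reaches normal form λ.λ.λ.0 in 3 ≤ 6 steps

Working:
  start: (λ.λ.1 1 0) (λ.λ.λ.λ.0)
  step 1: λ.(λ.λ.λ.λ.0) (λ.λ.λ.λ.0) 0
  step 2: λ.(λ.λ.λ.0) 0
  step 3: λ.λ.λ.0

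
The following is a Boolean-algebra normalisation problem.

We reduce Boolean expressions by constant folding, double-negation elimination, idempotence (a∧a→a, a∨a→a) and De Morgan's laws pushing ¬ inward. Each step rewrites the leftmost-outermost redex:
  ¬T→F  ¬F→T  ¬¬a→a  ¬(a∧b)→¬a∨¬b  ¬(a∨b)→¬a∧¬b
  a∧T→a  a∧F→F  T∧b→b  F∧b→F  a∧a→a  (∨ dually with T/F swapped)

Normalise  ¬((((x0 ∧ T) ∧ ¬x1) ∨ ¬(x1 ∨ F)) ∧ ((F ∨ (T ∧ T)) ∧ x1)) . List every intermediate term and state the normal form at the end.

  start: ¬((((x0 ∧ T) ∧ ¬x1) ∨ ¬(x1 ∨ F)) ∧ ((F ∨ (T ∧ T)) ∧ x1))
  →1  ¬(((x0 ∧ T) ∧ ¬x1) ∨ ¬(x1 ∨ F)) ∨ ¬((F ∨ (T ∧ T)) ∧ x1)
  →2  (¬((x0 ∧ T) ∧ ¬x1) ∧ ¬¬(x1 ∨ F)) ∨ ¬((F ∨ (T ∧ T)) ∧ x1)
  →3  ((¬(x0 ∧ T) ∨ ¬¬x1) ∧ ¬¬(x1 ∨ F)) ∨ ¬((F ∨ (T ∧ T)) ∧ x1)
  →4  (((¬x0 ∨ ¬T) ∨ ¬¬x1) ∧ ¬¬(x1 ∨ F)) ∨ ¬((F ∨ (T ∧ T)) ∧ x1)
  →5  (((¬x0 ∨ F) ∨ ¬¬x1) ∧ ¬¬(x1 ∨ F)) ∨ ¬((F ∨ (T ∧ T)) ∧ x1)
  →6  ((¬x0 ∨ ¬¬x1) ∧ ¬¬(x1 ∨ F)) ∨ ¬((F ∨ (T ∧ T)) ∧ x1)
  →7  ((¬x0 ∨ x1) ∧ ¬¬(x1 ∨ F)) ∨ ¬((F ∨ (T ∧ T)) ∧ x1)
  →8  ((¬x0 ∨ x1) ∧ (x1 ∨ F)) ∨ ¬((F ∨ (T ∧ T)) ∧ x1)
  →9  ((¬x0 ∨ x1) ∧ x1) ∨ ¬((F ∨ (T ∧ T)) ∧ x1)
  →10  ((¬x0 ∨ x1) ∧ x1) ∨ (¬(F ∨ (T ∧ T)) ∨ ¬x1)
  →11  ((¬x0 ∨ x1) ∧ x1) ∨ ((¬F ∧ ¬(T ∧ T)) ∨ ¬x1)
  →12  ((¬x0 ∨ x1) ∧ x1) ∨ ((T ∧ ¬(T ∧ T)) ∨ ¬x1)
  →13  ((¬x0 ∨ x1) ∧ x1) ∨ (¬(T ∧ T) ∨ ¬x1)
  →14  ((¬x0 ∨ x1) ∧ x1) ∨ ((¬T ∨ ¬T) ∨ ¬x1)
  →15  ((¬x0 ∨ x1) ∧ x1) ∨ (¬T ∨ ¬x1)
  →16  ((¬x0 ∨ x1) ∧ x1) ∨ (F ∨ ¬x1)
  →17  ((¬x0 ∨ x1) ∧ x1) ∨ ¬x1

Answer: normal form = ((¬x0 ∨ x1) ∧ x1) ∨ ¬x1  (in 17 steps)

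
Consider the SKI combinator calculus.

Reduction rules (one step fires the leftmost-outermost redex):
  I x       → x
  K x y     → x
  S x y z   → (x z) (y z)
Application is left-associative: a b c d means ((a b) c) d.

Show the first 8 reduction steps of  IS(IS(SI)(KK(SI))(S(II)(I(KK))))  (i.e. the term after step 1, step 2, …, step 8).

  start: IS(IS(SI)(KK(SI))(S(II)(I(KK))))
  [1] S(IS(SI)(KK(SI))(S(II)(I(KK))))
  [2] S(S(SI)(KK(SI))(S(II)(I(KK))))
  [3] S(SI(S(II)(I(KK)))(KK(SI)(S(II)(I(KK)))))
  [4] S(I(KK(SI)(S(II)(I(KK))))(S(II)(I(KK))(KK(SI)(S(II)(I(KK))))))
  [5] S(KK(SI)(S(II)(I(KK)))(S(II)(I(KK))(KK(SI)(S(II)(I(KK))))))
  [6] S(K(S(II)(I(KK)))(S(II)(I(KK))(KK(SI)(S(II)(I(KK))))))
  [7] S(S(II)(I(KK)))
  [8] S(SI(I(KK)))

Answer: after 8 steps: S(SI(I(KK)))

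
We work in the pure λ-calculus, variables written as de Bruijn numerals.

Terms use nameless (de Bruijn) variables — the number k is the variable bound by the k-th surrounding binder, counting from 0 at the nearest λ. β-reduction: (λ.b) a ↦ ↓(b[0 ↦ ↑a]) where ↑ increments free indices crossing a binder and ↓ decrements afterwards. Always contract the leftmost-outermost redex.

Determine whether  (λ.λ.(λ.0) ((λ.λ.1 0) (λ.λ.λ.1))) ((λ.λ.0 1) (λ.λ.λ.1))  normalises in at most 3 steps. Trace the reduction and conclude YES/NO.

  start: (λ.λ.(λ.0) ((λ.λ.1 0) (λ.λ.λ.1))) ((λ.λ.0 1) (λ.λ.λ.1))
  [1] λ.(λ.0) ((λ.λ.1 0) (λ.λ.λ.1))
  [2] λ.(λ.λ.1 0) (λ.λ.λ.1)
  [3] λ.λ.(λ.λ.λ.1) 0

Answer: NO — after 3 steps the term is λ.λ.(λ.λ.λ.1) 0, not yet normal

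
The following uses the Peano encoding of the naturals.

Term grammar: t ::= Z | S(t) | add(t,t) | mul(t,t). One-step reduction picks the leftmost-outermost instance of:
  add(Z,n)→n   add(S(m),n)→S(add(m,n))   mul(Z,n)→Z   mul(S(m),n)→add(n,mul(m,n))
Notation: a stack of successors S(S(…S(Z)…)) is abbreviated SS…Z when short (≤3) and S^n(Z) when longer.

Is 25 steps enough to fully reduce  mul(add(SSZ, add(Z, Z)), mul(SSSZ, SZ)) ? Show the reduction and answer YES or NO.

  start: mul(add(SSZ, add(Z, Z)), mul(SSSZ, SZ))
  step 1: mul(S(add(SZ, add(Z, Z))), mul(SSSZ, SZ))
  step 2: add(mul(SSSZ, SZ), mul(add(SZ, add(Z, Z)), mul(SSSZ, SZ)))
  step 3: add(add(SZ, mul(SSZ, SZ)), mul(add(SZ, add(Z, Z)), mul(SSSZ, SZ)))
  step 4: add(S(add(Z, mul(SSZ, SZ))), mul(add(SZ, add(Z, Z)), mul(SSSZ, SZ)))
  step 5: S(add(add(Z, mul(SSZ, SZ)), mul(add(SZ, add(Z, Z)), mul(SSSZ, SZ))))
  step 6: S(add(mul(SSZ, SZ), mul(add(SZ, add(Z, Z)), mul(SSSZ, SZ))))
  step 7: S(add(add(SZ, mul(SZ, SZ)), mul(add(SZ, add(Z, Z)), mul(SSSZ, SZ))))
  step 8: S(add(S(add(Z, mul(SZ, SZ))), mul(add(SZ, add(Z, Z)), mul(SSSZ, SZ))))
  step 9: S(S(add(add(Z, mul(SZ, SZ)), mul(add(SZ, add(Z, Z)), mul(SSSZ, SZ)))))
  step 10: S(S(add(mul(SZ, SZ), mul(add(SZ, add(Z, Z)), mul(SSSZ, SZ)))))
  step 11: S(S(add(add(SZ, mul(Z, SZ)), mul(add(SZ, add(Z, Z)), mul(SSSZ, SZ)))))
  step 12: S(S(add(S(add(Z, mul(Z, SZ))), mul(add(SZ, add(Z, Z)), mul(SSSZ, SZ)))))
  step 13: S(S(S(add(add(Z, mul(Z, SZ)), mul(add(SZ, add(Z, Z)), mul(SSSZ, SZ))))))
  step 14: S(S(S(add(mul(Z, SZ), mul(add(SZ, add(Z, Z)), mul(SSSZ, SZ))))))
  step 15: S(S(S(add(Z, mul(add(SZ, add(Z, Z)), mul(SSSZ, SZ))))))
  step 16: S(S(S(mul(add(SZ, add(Z, Z)), mul(SSSZ, SZ)))))
  step 17: S(S(S(mul(S(add(Z, add(Z, Z))), mul(SSSZ, SZ)))))
  step 18: S(S(S(add(mul(SSSZ, SZ), mul(add(Z, add(Z, Z)), mul(SSSZ, SZ))))))
  step 19: S(S(S(add(add(SZ, mul(SSZ, SZ)), mul(add(Z, add(Z, Z)), mul(SSSZ, SZ))))))
  step 20: S(S(S(add(S(add(Z, mul(SSZ, SZ))), mul(add(Z, add(Z, Z)), mul(SSSZ, SZ))))))
  step 21: S(S(S(S(add(add(Z, mul(SSZ, SZ)), mul(add(Z, add(Z, Z)), mul(SSSZ, SZ)))))))
  step 22: S(S(S(S(add(mul(SSZ, SZ), mul(add(Z, add(Z, Z)), mul(SSSZ, SZ)))))))
  step 23: S(S(S(S(add(add(SZ, mul(SZ, SZ)), mul(add(Z, add(Z, Z)), mul(SSSZ, SZ)))))))
  step 24: S(S(S(S(add(S(add(Z, mul(SZ, SZ))), mul(add(Z, add(Z, Z)), mul(SSSZ, SZ)))))))
  step 25: S(S(S(S(S(add(add(Z, mul(SZ, SZ)), mul(add(Z, add(Z, Z)), mul(SSSZ, SZ))))))))

Answer: NO — after 25 steps the term is S(S(S(S(S(add(add(Z, mul(SZ, SZ)), mul(add(Z, add(Z, Z)), mul(SSSZ, SZ)))))))), not yet normal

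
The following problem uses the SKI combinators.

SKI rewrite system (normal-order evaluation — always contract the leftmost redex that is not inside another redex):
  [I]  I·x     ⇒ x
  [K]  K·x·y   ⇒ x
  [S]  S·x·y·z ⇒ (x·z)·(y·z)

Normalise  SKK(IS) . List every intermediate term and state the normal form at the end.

Answer: normal form = S  (in 3 steps)

Working:
  start: SKK(IS)
  [1] K(IS)(K(IS))
  [2] IS
  [3] S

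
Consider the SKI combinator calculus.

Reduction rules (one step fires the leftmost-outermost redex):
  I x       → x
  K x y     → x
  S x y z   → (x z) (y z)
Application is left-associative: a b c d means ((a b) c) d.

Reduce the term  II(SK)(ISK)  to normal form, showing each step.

  start: II(SK)(ISK)
  [1] I(SK)(ISK)
  [2] SK(ISK)
  [3] SK(SK)

Answer: normal form = SK(SK)  (in 3 steps)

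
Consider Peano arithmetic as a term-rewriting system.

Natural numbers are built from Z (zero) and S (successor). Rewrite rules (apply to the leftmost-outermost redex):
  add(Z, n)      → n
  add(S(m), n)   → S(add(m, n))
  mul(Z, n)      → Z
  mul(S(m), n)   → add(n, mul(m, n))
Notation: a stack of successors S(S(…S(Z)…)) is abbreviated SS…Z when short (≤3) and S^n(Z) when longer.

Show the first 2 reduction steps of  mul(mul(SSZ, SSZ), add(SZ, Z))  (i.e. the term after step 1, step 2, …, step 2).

Answer: after 2 steps: mul(S(add(SZ, mul(SZ, SSZ))), add(SZ, Z))

Derivation:
  start: mul(mul(SSZ, SSZ), add(SZ, Z))
  step 1: mul(add(SSZ, mul(SZ, SSZ)), add(SZ, Z))
  step 2: mul(S(add(SZ, mul(SZ, SSZ))), add(SZ, Z))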